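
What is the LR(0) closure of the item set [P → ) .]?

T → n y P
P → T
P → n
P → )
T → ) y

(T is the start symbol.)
{ [P → ) .] }

Start with: [P → ) .]
The dot is at the end, so nothing is added.

CLOSURE = { [P → ) .] }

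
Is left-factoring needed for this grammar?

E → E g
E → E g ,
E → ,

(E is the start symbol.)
Yes, E has productions with common prefix 'E g'

Left-factoring is needed when two productions for the same non-terminal
share a common prefix on the right-hand side.

Productions for E:
  E → E g
  E → E g ,
  E → ,

Found common prefix 'E g' in productions for E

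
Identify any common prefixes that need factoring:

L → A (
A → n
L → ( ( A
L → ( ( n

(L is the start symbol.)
Left-factoring is needed when two productions for the same non-terminal
share a common prefix on the right-hand side.

Productions for L:
  L → A (
  L → ( ( A
  L → ( ( n

Found common prefix '( (' in productions for L

Answer: Yes, L has productions with common prefix '( ('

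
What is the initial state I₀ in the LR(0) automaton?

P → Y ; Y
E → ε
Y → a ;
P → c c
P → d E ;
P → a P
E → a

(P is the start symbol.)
First, augment the grammar with P' → P
I₀ = CLOSURE({ [P' → . P] }):
  [P' → . P] has the dot before P: add [P → . Y ; Y], [P → . c c], [P → . d E ;], [P → . a P]
  [P → . Y ; Y] has the dot before Y: add [Y → . a ;]
No further items can be added.

I₀ = { [P → . Y ; Y], [P → . a P], [P → . c c], [P → . d E ;], [P' → . P], [Y → . a ;] }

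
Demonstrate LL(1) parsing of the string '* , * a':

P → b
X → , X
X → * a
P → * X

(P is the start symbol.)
Stack is shown with the top on the left.

Stack  Input      Action
------------------------
P $    * , * a $  output P → * X
* X $  * , * a $  match '*'
X $    , * a $    output X → , X
, X $  , * a $    match ','
X $    * a $      output X → * a
* a $  * a $      match '*'
a $    a $        match 'a'
$      $          accept

The string is accepted.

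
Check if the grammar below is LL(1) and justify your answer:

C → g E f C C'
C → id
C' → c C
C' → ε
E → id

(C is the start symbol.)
No. Predict set conflict for C': { 'c' }

A grammar is LL(1) if for each non-terminal N with multiple productions, the predict sets of those productions are pairwise disjoint, where PREDICT(N → α) = (FIRST(α) \ {ε}) ∪ (FOLLOW(N) if α ⇒* ε).

Relevant sets:
  FOLLOW(C') = { $, 'c' }

For C:
  PREDICT(C → g E f C C') = { 'g' }
  PREDICT(C → id) = { 'id' }
For C':
  PREDICT(C' → c C) = { 'c' }
  PREDICT(C' → ε) = { $, 'c' }
E has a single production, so nothing to check there.

Conflict found: Predict set conflict for C': { 'c' }
The grammar is NOT LL(1).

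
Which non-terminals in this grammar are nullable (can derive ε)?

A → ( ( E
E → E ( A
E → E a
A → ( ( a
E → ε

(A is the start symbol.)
{ 'E' }

A non-terminal is nullable if it can derive ε (the empty string): either it has an ε-production, or it has a production whose right-hand side consists entirely of nullable non-terminals.

ε-productions: E → ε
So E is immediately nullable.
No further non-terminal can be added: every production for the remaining non-terminals contains a terminal or a non-nullable non-terminal.
Nullable = { 'E' }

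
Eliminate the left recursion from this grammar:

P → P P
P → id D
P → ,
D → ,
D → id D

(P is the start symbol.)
P is directly left-recursive. The standard transformation for
  A → A α₁ | ... | A α_m | β₁ | ... | β_n
is
  A  → β₁ A' | ... | β_n A'
  A' → α₁ A' | ... | α_m A' | ε

P → id D becomes P → id D P'
P → , becomes P → , P'
P → P P becomes P' → P P'
Add P' → ε

Productions for other non-terminals are unchanged:
  D → ,
  D → id D

Resulting grammar:
P → id D P'
P → , P'
P' → P P'
P' → ε
D → ,
D → id D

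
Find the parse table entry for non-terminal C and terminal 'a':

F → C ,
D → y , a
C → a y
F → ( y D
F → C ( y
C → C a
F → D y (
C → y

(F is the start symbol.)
C → a y, C → C a

To find M[C, 'a'], we find productions for C where 'a' is in the predict set (PREDICT(N → α) = (FIRST(α) \ {ε}) ∪ (FOLLOW(N) if α ⇒* ε)).

Relevant sets:
  FIRST(C) = { 'a', 'y' }

C → a y: PREDICT = { 'a' }
  'a' is in predict set, so this production goes in M[C, 'a']
C → C a: PREDICT = { 'a', 'y' }
  'a' is in predict set, so this production goes in M[C, 'a']
C → y: PREDICT = { 'y' }

M[C, 'a'] = C → a y, C → C a  (a multiply-defined cell — the grammar is not LL(1))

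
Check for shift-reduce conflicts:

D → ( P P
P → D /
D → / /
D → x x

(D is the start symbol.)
No shift-reduce conflicts

Augment with D' → D and build the canonical LR(0) collection (I0 = CLOSURE({[D' → . D]}), then GOTO on every symbol after a dot until no new states appear). It has 11 states:
  I0: { [D → . ( P P], [D → . / /], [D → . x x], [D' → . D] }  — shift
  I1: { [D → ( . P P], [D → . ( P P], [D → . / /], [D → . x x], [P → . D /] }  — shift
  I2: { [D → / . /] }  — shift
  I3: { [D' → D .] }  — accept
  I4: { [D → x . x] }  — shift
  I5: { [D → x x .] }  — reduce
  I6: { [D → / / .] }  — reduce
  I7: { [P → D . /] }  — shift
  I8: { [D → ( P . P], [D → . ( P P], [D → . / /], [D → . x x], [P → . D /] }  — shift
  I9: { [D → ( P P .] }  — reduce
  I10: { [P → D / .] }  — reduce

No state contains both a complete item and a shift item.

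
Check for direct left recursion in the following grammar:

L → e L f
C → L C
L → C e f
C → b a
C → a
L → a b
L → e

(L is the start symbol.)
L → e L f: starts with e
C → L C: starts with L
L → C e f: starts with C
C → b a: starts with b
C → a: starts with a
L → a b: starts with a
L → e: starts with e

No direct left recursion found.

Answer: No direct left recursion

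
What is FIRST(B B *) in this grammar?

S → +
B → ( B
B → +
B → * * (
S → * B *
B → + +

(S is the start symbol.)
FIRST sets of the non-terminals involved (from the grammar, by fixed-point iteration):
  FIRST(B) = { '(', '*', '+' }

To compute FIRST(B B *), process the symbols left to right:
Symbol B is a non-terminal. Add FIRST(B) \ {ε} = { '(', '*', '+' }
B is not nullable (ε ∉ FIRST(B)), so stop here.
FIRST(B B *) = { '(', '*', '+' }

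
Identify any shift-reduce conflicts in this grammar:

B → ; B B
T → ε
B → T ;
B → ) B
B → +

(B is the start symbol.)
Yes — I0: [T → .] vs [B → . ) B]; I1: [T → .] vs [B → . ) B]; I3: [T → .] vs [B → . ) B]; I7: [T → .] vs [B → . ) B]

Augment with B' → B and build the canonical LR(0) collection (I0 = CLOSURE({[B' → . B]}), then GOTO on every symbol after a dot until no new states appear). It has 10 states:
  I0: { [B → . ) B], [B → . +], [B → . ; B B], [B → . T ;], [B' → . B], [T → .] }  — shift, reduce
  I1: { [B → ) . B], [B → . ) B], [B → . +], [B → . ; B B], [B → . T ;], [T → .] }  — shift, reduce
  I2: { [B → + .] }  — reduce
  I3: { [B → . ) B], [B → . +], [B → . ; B B], [B → . T ;], [B → ; . B B], [T → .] }  — shift, reduce
  I4: { [B' → B .] }  — accept
  I5: { [B → T . ;] }  — shift
  I6: { [B → T ; .] }  — reduce
  I7: { [B → . ) B], [B → . +], [B → . ; B B], [B → . T ;], [B → ; B . B], [T → .] }  — shift, reduce
  I8: { [B → ; B B .] }  — reduce
  I9: { [B → ) B .] }  — reduce

I0 contains reduce item [T → .] and shift items [B → . ) B], [B → . +], [B → . ; B B] — shift-reduce conflict.
I1 contains reduce item [T → .] and shift items [B → . ) B], [B → . +], [B → . ; B B] — shift-reduce conflict.
I3 contains reduce item [T → .] and shift items [B → . ) B], [B → . +], [B → . ; B B] — shift-reduce conflict.
I7 contains reduce item [T → .] and shift items [B → . ) B], [B → . +], [B → . ; B B] — shift-reduce conflict.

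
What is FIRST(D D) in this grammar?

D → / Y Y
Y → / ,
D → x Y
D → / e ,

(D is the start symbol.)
FIRST sets of the non-terminals involved (from the grammar, by fixed-point iteration):
  FIRST(D) = { '/', 'x' }

To compute FIRST(D D), process the symbols left to right:
Symbol D is a non-terminal. Add FIRST(D) \ {ε} = { '/', 'x' }
D is not nullable (ε ∉ FIRST(D)), so stop here.
FIRST(D D) = { '/', 'x' }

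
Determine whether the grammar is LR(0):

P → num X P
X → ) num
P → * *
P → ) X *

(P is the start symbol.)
Yes, the grammar is LR(0)

A grammar is LR(0) if no state in the canonical LR(0) collection has:
  - both a shift item (dot before a terminal) and a complete item (shift-reduce conflict), or
  - two or more complete items (reduce-reduce conflict; the accept item [P' → P .] counts as a complete item here).

Augment with P' → P and build the canonical LR(0) collection (I0 = CLOSURE({[P' → . P]}), then GOTO on every symbol after a dot until no new states appear). It has 12 states:
  I0: { [P → . ) X *], [P → . * *], [P → . num X P], [P' → . P] }  — shift
  I1: { [P → ) . X *], [X → . ) num] }  — shift
  I2: { [P → * . *] }  — shift
  I3: { [P' → P .] }  — accept
  I4: { [P → num . X P], [X → . ) num] }  — shift
  I5: { [X → ) . num] }  — shift
  I6: { [P → . ) X *], [P → . * *], [P → . num X P], [P → num X . P] }  — shift
  I7: { [P → num X P .] }  — reduce
  I8: { [X → ) num .] }  — reduce
  I9: { [P → * * .] }  — reduce
  I10: { [P → ) X . *] }  — shift
  I11: { [P → ) X * .] }  — reduce

Every state is either a pure shift/goto state or contains exactly one complete item and nothing to shift — no conflicts. The grammar is LR(0).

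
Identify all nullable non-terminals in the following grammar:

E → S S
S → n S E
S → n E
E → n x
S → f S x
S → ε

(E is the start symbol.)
ε-productions: S → ε
So S is immediately nullable.
E → S S: every symbol on the right is nullable, so E is nullable too.
Every non-terminal is now nullable.
Nullable = { 'E', 'S' }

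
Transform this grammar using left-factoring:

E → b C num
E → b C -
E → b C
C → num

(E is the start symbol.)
E → b C E'
E' → num
E' → -
E' → ε
C → num

Left-factoring transforms A → αβ₁ | αβ₂ into A → αA' and A' → β₁ | β₂
(α is the longest common prefix among the alternatives). Repeat until
no nonterminal has two alternatives with a common prefix.

Round 1: E has alternatives sharing prefix 'b C'. Introduce E': E → b C E'
  Add: E' → num
  Add: E' → -
  Add: E' → ε

No remaining common prefixes — done.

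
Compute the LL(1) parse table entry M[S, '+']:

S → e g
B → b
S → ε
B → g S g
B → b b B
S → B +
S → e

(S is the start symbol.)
Empty (error entry)

To find M[S, '+'], we find productions for S where '+' is in the predict set (PREDICT(N → α) = (FIRST(α) \ {ε}) ∪ (FOLLOW(N) if α ⇒* ε)).

Relevant sets:
  FIRST(B) = { 'b', 'g' }
  FOLLOW(S) = { $, 'g' }

S → e g: PREDICT = { 'e' }
S → ε: PREDICT = { $, 'g' }
S → B +: PREDICT = { 'b', 'g' }
S → e: PREDICT = { 'e' }

M[S, '+'] is empty (no production applies)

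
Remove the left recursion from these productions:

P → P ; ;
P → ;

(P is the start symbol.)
P is directly left-recursive. The standard transformation for
  A → A α₁ | ... | A α_m | β₁ | ... | β_n
is
  A  → β₁ A' | ... | β_n A'
  A' → α₁ A' | ... | α_m A' | ε

P → ; becomes P → ; P'
P → P ; ; becomes P' → ; ; P'
Add P' → ε

Resulting grammar:
P → ; P'
P' → ; ; P'
P' → ε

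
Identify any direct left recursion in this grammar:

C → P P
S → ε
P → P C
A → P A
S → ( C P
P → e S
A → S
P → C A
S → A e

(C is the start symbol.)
Yes, P is left-recursive

Direct left recursion occurs when N → N α for some non-terminal N (the right-hand side begins with the left-hand side itself).

C → P P: starts with P
S → ε: starts with ε
P → P C: LEFT RECURSIVE (starts with P)
A → P A: starts with P
S → ( C P: starts with '('
P → e S: starts with e
A → S: starts with S
P → C A: starts with C
S → A e: starts with A

The grammar has direct left recursion on: P.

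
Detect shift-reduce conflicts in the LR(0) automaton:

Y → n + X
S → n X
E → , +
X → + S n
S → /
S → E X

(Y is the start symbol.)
Augment with Y' → Y and build the canonical LR(0) collection (I0 = CLOSURE({[Y' → . Y]}), then GOTO on every symbol after a dot until no new states appear). It has 15 states:
  I0: { [Y → . n + X], [Y' → . Y] }  — shift
  I1: { [Y' → Y .] }  — accept
  I2: { [Y → n . + X] }  — shift
  I3: { [X → . + S n], [Y → n + . X] }  — shift
  I4: { [E → . , +], [S → . /], [S → . E X], [S → . n X], [X → + . S n] }  — shift
  I5: { [Y → n + X .] }  — reduce
  I6: { [E → , . +] }  — shift
  I7: { [S → / .] }  — reduce
  I8: { [S → E . X], [X → . + S n] }  — shift
  I9: { [X → + S . n] }  — shift
  I10: { [S → n . X], [X → . + S n] }  — shift
  I11: { [S → n X .] }  — reduce
  I12: { [X → + S n .] }  — reduce
  I13: { [S → E X .] }  — reduce
  I14: { [E → , + .] }  — reduce

No state contains both a complete item and a shift item.

Answer: No shift-reduce conflicts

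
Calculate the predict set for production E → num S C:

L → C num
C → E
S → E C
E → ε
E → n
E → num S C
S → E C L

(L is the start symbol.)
PREDICT(E → num S C) = (FIRST(RHS) \ {ε}) ∪ (FOLLOW(E) if ε ∈ FIRST(RHS), i.e. RHS ⇒* ε)
FIRST(num S C) = { 'num' }
ε ∉ FIRST(num S C), so FOLLOW(E) is not added.
PREDICT(E → num S C) = { 'num' }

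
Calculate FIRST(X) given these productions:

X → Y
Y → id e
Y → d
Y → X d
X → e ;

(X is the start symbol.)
{ 'd', 'e', 'id' }

To compute FIRST(X), examine every production with X on the left-hand side, reading each right-hand side left to right until a non-nullable symbol is reached.

FIRST sets of the other non-terminals involved (by the same procedure, iterated to a fixed point):
  FIRST(Y) = { 'd', 'e', 'id' }

From X → Y:
  - Y is a non-terminal: add FIRST(Y) \ {ε} = { 'd', 'e', 'id' }
    Y is not nullable, so stop
From X → e ;:
  - e is a terminal: add 'e' and stop

Collecting: FIRST(X) = { 'd', 'e', 'id' }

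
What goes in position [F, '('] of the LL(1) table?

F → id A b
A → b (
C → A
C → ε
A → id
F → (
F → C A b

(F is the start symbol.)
To find M[F, '('], we find productions for F where '(' is in the predict set (PREDICT(N → α) = (FIRST(α) \ {ε}) ∪ (FOLLOW(N) if α ⇒* ε)).

Relevant sets:
  FIRST(C) = { 'b', 'id', ε }
  FIRST(A) = { 'b', 'id' }

F → id A b: PREDICT = { 'id' }
F → (: PREDICT = { '(' }
  '(' is in predict set, so this production goes in M[F, '(']
F → C A b: PREDICT = { 'b', 'id' }

M[F, '('] = F → (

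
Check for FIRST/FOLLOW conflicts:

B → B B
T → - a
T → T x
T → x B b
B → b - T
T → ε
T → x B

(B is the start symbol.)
Nullable non-terminals: T.
FIRST sets used below: FIRST(T) = { '-', 'x', ε }

T: nullable alternative(s) T → ε; FOLLOW(T) = { $, 'b', 'x' }
  T → - a: FIRST \ {ε} = { '-' } — disjoint from FOLLOW(T)
  T → T x: FIRST \ {ε} = { '-', 'x' } — overlaps FOLLOW(T) on { 'x' }: CONFLICT
  T → x B b: FIRST \ {ε} = { 'x' } — overlaps FOLLOW(T) on { 'x' }: CONFLICT
  T → ε: FIRST \ {ε} = { } — this is the only nullable alternative, skip
  T → x B: FIRST \ {ε} = { 'x' } — overlaps FOLLOW(T) on { 'x' }: CONFLICT

B has no nullable alternative, so no FIRST/FOLLOW check is needed there.

So the grammar has 3 FIRST/FOLLOW conflicts (marked CONFLICT above).

Answer: Yes. T → T x with FOLLOW(T) on { 'x' }; T → x B b with FOLLOW(T) on { 'x' }; T → x B with FOLLOW(T) on { 'x' }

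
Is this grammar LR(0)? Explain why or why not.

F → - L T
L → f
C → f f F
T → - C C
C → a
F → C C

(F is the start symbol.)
A grammar is LR(0) if no state in the canonical LR(0) collection has:
  - both a shift item (dot before a terminal) and a complete item (shift-reduce conflict), or
  - two or more complete items (reduce-reduce conflict; the accept item [F' → F .] counts as a complete item here).

Augment with F' → F and build the canonical LR(0) collection (I0 = CLOSURE({[F' → . F]}), then GOTO on every symbol after a dot until no new states appear). It has 15 states:
  I0: { [C → . a], [C → . f f F], [F → . - L T], [F → . C C], [F' → . F] }  — shift
  I1: { [F → - . L T], [L → . f] }  — shift
  I2: { [C → . a], [C → . f f F], [F → C . C] }  — shift
  I3: { [F' → F .] }  — accept
  I4: { [C → a .] }  — reduce
  I5: { [C → f . f F] }  — shift
  I6: { [C → . a], [C → . f f F], [C → f f . F], [F → . - L T], [F → . C C] }  — shift
  I7: { [C → f f F .] }  — reduce
  I8: { [F → C C .] }  — reduce
  I9: { [F → - L . T], [T → . - C C] }  — shift
  I10: { [L → f .] }  — reduce
  I11: { [C → . a], [C → . f f F], [T → - . C C] }  — shift
  I12: { [F → - L T .] }  — reduce
  I13: { [C → . a], [C → . f f F], [T → - C . C] }  — shift
  I14: { [T → - C C .] }  — reduce

Every state is either a pure shift/goto state or contains exactly one complete item and nothing to shift — no conflicts. The grammar is LR(0).

Answer: Yes, the grammar is LR(0)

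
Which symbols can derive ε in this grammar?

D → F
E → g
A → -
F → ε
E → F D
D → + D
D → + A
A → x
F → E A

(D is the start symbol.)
{ 'D', 'E', 'F' }

A non-terminal is nullable if it can derive ε (the empty string): either it has an ε-production, or it has a production whose right-hand side consists entirely of nullable non-terminals.

ε-productions: F → ε
So F is immediately nullable.
D → F: every symbol on the right is nullable, so D is nullable too.
E → F D: every symbol on the right is nullable, so E is nullable too.
No further non-terminal can be added: every production for the remaining non-terminals contains a terminal or a non-nullable non-terminal.
Nullable = { 'D', 'E', 'F' }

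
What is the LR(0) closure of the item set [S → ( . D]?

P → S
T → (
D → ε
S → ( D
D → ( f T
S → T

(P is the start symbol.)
{ [D → . ( f T], [D → .], [S → ( . D] }

Start with: [S → ( . D]
  [S → ( . D] has the dot before D: add [D → .], [D → . ( f T]
No further items can be added.

CLOSURE = { [D → . ( f T], [D → .], [S → ( . D] }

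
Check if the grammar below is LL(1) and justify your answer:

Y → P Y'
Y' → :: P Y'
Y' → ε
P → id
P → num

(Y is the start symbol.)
Relevant sets:
  FOLLOW(Y') = { $ }

For Y':
  PREDICT(Y' → :: P Y') = { '::' }
  PREDICT(Y' → ε) = { $ }
For P:
  PREDICT(P → id) = { 'id' }
  PREDICT(P → num) = { 'num' }
Y has a single production, so nothing to check there.

All predict sets are disjoint. The grammar IS LL(1).

Answer: Yes, the grammar is LL(1).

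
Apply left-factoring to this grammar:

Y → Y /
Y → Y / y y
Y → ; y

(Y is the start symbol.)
Left-factoring transforms A → αβ₁ | αβ₂ into A → αA' and A' → β₁ | β₂
(α is the longest common prefix among the alternatives). Repeat until
no nonterminal has two alternatives with a common prefix.

Round 1: Y has alternatives sharing prefix 'Y /'. Introduce Y': Y → Y / Y'
  Add: Y' → ε
  Add: Y' → y y

No remaining common prefixes — done.

Resulting grammar:
Y → Y / Y'
Y' → ε
Y' → y y
Y → ; y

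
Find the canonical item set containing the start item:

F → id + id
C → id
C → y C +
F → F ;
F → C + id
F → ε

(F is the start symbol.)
{ [C → . id], [C → . y C +], [F → . C + id], [F → . F ;], [F → . id + id], [F → .], [F' → . F] }

First, augment the grammar with F' → F
I₀ = CLOSURE({ [F' → . F] }):
  [F' → . F] has the dot before F: add [F → . id + id], [F → . F ;], [F → . C + id], [F → .]
  [F → . C + id] has the dot before C: add [C → . id], [C → . y C +]
No further items can be added.

I₀ = { [C → . id], [C → . y C +], [F → . C + id], [F → . F ;], [F → . id + id], [F → .], [F' → . F] }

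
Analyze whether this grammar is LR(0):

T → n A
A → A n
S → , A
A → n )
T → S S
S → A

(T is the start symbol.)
No. Shift-reduce conflict between [S → A .] and [A → A . n]

A grammar is LR(0) if no state in the canonical LR(0) collection has:
  - both a shift item (dot before a terminal) and a complete item (shift-reduce conflict), or
  - two or more complete items (reduce-reduce conflict; the accept item [T' → T .] counts as a complete item here).

Augment with T' → T and build the canonical LR(0) collection (I0 = CLOSURE({[T' → . T]}), then GOTO on every symbol after a dot until no new states appear). It has 12 states:
  I0: { [A → . A n], [A → . n )], [S → . , A], [S → . A], [T → . S S], [T → . n A], [T' → . T] }  — shift
  I1: { [A → . A n], [A → . n )], [S → , . A] }  — shift
  I2: { [A → A . n], [S → A .] }  — shift, reduce
  I3: { [A → . A n], [A → . n )], [S → . , A], [S → . A], [T → S . S] }  — shift
  I4: { [T' → T .] }  — accept
  I5: { [A → . A n], [A → . n )], [A → n . )], [T → n . A] }  — shift
  I6: { [A → n ) .] }  — reduce
  I7: { [A → A . n], [T → n A .] }  — shift, reduce
  I8: { [A → n . )] }  — shift
  I9: { [A → A n .] }  — reduce
  I10: { [T → S S .] }  — reduce
  I11: { [A → A . n], [S → , A .] }  — shift, reduce

Conflict in state I2:
  Shift-reduce conflict between [S → A .] and [A → A . n]
So the grammar is NOT LR(0).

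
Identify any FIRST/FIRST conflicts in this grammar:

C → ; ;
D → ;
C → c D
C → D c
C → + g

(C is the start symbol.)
A FIRST/FIRST conflict occurs when two productions N → α and N → β for the same non-terminal have FIRST(α) ∩ FIRST(β) ≠ ∅ (with ε ∈ FIRST of a nullable right-hand side, so two nullable alternatives also conflict).

FIRST sets of the non-terminals at (or reachable through a nullable prefix from) the front of some alternative:
  FIRST(D) = { ';' }

Productions for C:
  C → ; ;: FIRST = { ';' }
  C → c D: FIRST = { 'c' }
  C → D c: FIRST = { ';' }
  C → + g: FIRST = { '+' }
D has only one production, so no FIRST/FIRST conflict is possible there.

Conflict for C: C → ; ; and C → D c
  Overlap: { ';' }

Answer: Yes. C → ';' ';' / C → D c on { ';' }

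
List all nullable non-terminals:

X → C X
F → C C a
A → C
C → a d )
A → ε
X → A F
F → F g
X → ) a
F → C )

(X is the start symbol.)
A non-terminal is nullable if it can derive ε (the empty string): either it has an ε-production, or it has a production whose right-hand side consists entirely of nullable non-terminals.

ε-productions: A → ε
So A is immediately nullable.
No further non-terminal can be added: every production for the remaining non-terminals contains a terminal or a non-nullable non-terminal.
Nullable = { 'A' }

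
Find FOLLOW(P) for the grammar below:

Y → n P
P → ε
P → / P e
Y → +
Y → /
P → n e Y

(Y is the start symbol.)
{ $, 'e' }

In Y → n P: P is at the end, add FOLLOW(Y)
In P → / P e: P is followed by e, add FIRST(e) \ {ε} = { 'e' }

The FOLLOW sets referred to above (computed the same way, to a fixed point):
  FOLLOW(Y) = { $, 'e' }

Taking the union: FOLLOW(P) = { $, 'e' }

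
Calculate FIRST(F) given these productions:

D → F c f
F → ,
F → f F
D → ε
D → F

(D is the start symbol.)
From F → ,:
  - ',' is a terminal: add ',' and stop
From F → f F:
  - f is a terminal: add 'f' and stop

Collecting: FIRST(F) = { ',', 'f' }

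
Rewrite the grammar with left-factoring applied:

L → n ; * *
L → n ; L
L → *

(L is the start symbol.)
L → n ; L'
L' → * *
L' → L
L → *

Left-factoring transforms A → αβ₁ | αβ₂ into A → αA' and A' → β₁ | β₂
(α is the longest common prefix among the alternatives). Repeat until
no nonterminal has two alternatives with a common prefix.

Round 1: L has alternatives sharing prefix 'n ;'. Introduce L': L → n ; L'
  Add: L' → * *
  Add: L' → L

No remaining common prefixes — done.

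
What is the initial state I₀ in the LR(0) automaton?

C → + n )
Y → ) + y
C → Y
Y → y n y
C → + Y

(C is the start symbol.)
First, augment the grammar with C' → C
I₀ = CLOSURE({ [C' → . C] }):
  [C' → . C] has the dot before C: add [C → . + n )], [C → . Y], [C → . + Y]
  [C → . Y] has the dot before Y: add [Y → . ) + y], [Y → . y n y]
No further items can be added.

I₀ = { [C → . + Y], [C → . + n )], [C → . Y], [C' → . C], [Y → . ) + y], [Y → . y n y] }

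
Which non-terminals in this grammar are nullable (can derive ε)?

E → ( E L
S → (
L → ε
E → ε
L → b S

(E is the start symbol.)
{ 'E', 'L' }

ε-productions: L → ε, E → ε
So L, E are immediately nullable.
No further non-terminal can be added: every production for the remaining non-terminals contains a terminal or a non-nullable non-terminal.
Nullable = { 'E', 'L' }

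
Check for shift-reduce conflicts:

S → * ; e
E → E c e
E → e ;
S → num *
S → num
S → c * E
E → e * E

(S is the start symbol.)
A shift-reduce conflict occurs when an LR(0) state has both:
  - a complete (reduce) item [A → α .] (dot at the end), and
  - a shift item [B → β . c γ] (dot before a terminal).

Augment with S' → S and build the canonical LR(0) collection (I0 = CLOSURE({[S' → . S]}), then GOTO on every symbol after a dot until no new states appear). It has 16 states:
  I0: { [S → . * ; e], [S → . c * E], [S → . num *], [S → . num], [S' → . S] }  — shift
  I1: { [S → * . ; e] }  — shift
  I2: { [S' → S .] }  — accept
  I3: { [S → c . * E] }  — shift
  I4: { [S → num . *], [S → num .] }  — shift, reduce
  I5: { [S → num * .] }  — reduce
  I6: { [E → . E c e], [E → . e * E], [E → . e ;], [S → c * . E] }  — shift
  I7: { [E → E . c e], [S → c * E .] }  — shift, reduce
  I8: { [E → e . * E], [E → e . ;] }  — shift
  I9: { [E → . E c e], [E → . e * E], [E → . e ;], [E → e * . E] }  — shift
  I10: { [E → e ; .] }  — reduce
  I11: { [E → E . c e], [E → e * E .] }  — shift, reduce
  I12: { [E → E c . e] }  — shift
  I13: { [E → E c e .] }  — reduce
  I14: { [S → * ; . e] }  — shift
  I15: { [S → * ; e .] }  — reduce

I4 contains reduce item [S → num .] and shift item [S → num . *] — shift-reduce conflict.
I7 contains reduce item [S → c * E .] and shift item [E → E . c e] — shift-reduce conflict.
I11 contains reduce item [E → e * E .] and shift item [E → E . c e] — shift-reduce conflict.

Answer: Yes — I4: [S → num .] vs [S → num . *]; I7: [S → c * E .] vs [E → E . c e]; I11: [E → e * E .] vs [E → E . c e]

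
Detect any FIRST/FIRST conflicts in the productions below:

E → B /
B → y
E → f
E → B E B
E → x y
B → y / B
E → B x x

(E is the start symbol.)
FIRST sets of the non-terminals at (or reachable through a nullable prefix from) the front of some alternative:
  FIRST(B) = { 'y' }

Productions for E:
  E → B /: FIRST = { 'y' }
  E → f: FIRST = { 'f' }
  E → B E B: FIRST = { 'y' }
  E → x y: FIRST = { 'x' }
  E → B x x: FIRST = { 'y' }
Productions for B:
  B → y: FIRST = { 'y' }
  B → y / B: FIRST = { 'y' }

Conflict for E: E → B / and E → B E B
  Overlap: { 'y' }
Conflict for E: E → B / and E → B x x
  Overlap: { 'y' }
Conflict for E: E → B E B and E → B x x
  Overlap: { 'y' }
Conflict for B: B → y and B → y / B
  Overlap: { 'y' }

Answer: Yes. E → B '/' / E → B E B on { 'y' }; E → B '/' / E → B x x on { 'y' }; E → B E B / E → B x x on { 'y' }; B → y / B → y '/' B on { 'y' }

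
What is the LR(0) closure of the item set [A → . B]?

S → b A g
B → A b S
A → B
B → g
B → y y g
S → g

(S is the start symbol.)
{ [A → . B], [B → . A b S], [B → . g], [B → . y y g] }

To compute CLOSURE, for each item [A → α.Bβ] where B is a non-terminal, add [B → .γ] for all productions B → γ; repeat for the newly added items until nothing changes.

Start with: [A → . B]
  [A → . B] has the dot before B: add [B → . A b S], [B → . g], [B → . y y g]
  [B → . A b S] has the dot before A: all A-items already present
No further items can be added.

CLOSURE = { [A → . B], [B → . A b S], [B → . g], [B → . y y g] }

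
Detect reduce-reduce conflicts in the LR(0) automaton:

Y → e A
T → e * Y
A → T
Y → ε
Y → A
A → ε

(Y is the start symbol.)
Yes — I0: [A → .] vs [Y → .]; I5: [A → .] vs [Y → .]

A reduce-reduce conflict occurs when an LR(0) state has two complete items [A → α .] and [B → β .] — both call for a reduction, and with no lookahead the parser cannot choose between them.

Augment with Y' → Y and build the canonical LR(0) collection (I0 = CLOSURE({[Y' → . Y]}), then GOTO on every symbol after a dot until no new states appear). It has 9 states:
  I0: { [A → . T], [A → .], [T → . e * Y], [Y → . A], [Y → . e A], [Y → .], [Y' → . Y] }  — shift, 2 reduces
  I1: { [Y → A .] }  — reduce
  I2: { [A → T .] }  — reduce
  I3: { [Y' → Y .] }  — accept
  I4: { [A → . T], [A → .], [T → . e * Y], [T → e . * Y], [Y → e . A] }  — shift, reduce
  I5: { [A → . T], [A → .], [T → . e * Y], [T → e * . Y], [Y → . A], [Y → . e A], [Y → .] }  — shift, 2 reduces
  I6: { [Y → e A .] }  — reduce
  I7: { [T → e . * Y] }  — shift
  I8: { [T → e * Y .] }  — reduce

I0 contains complete items [A → .], [Y → .] — reduce-reduce conflict.
I5 contains complete items [A → .], [Y → .] — reduce-reduce conflict.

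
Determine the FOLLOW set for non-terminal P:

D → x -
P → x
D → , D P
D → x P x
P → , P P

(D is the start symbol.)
{ $, ',', 'x' }

To compute FOLLOW(P), find every occurrence of P on a right-hand side N → α P β: add FIRST(β) \ {ε}, and if β is empty or nullable also add FOLLOW(N). Iterate to a fixed point.

In D → , D P: P is at the end, add FOLLOW(D)
In D → x P x: P is followed by x, add FIRST(x) \ {ε} = { 'x' }
In P → , P P: P is followed by P, add FIRST(P) \ {ε} = { ',', 'x' }
In P → , P P: P is at the end; this adds FOLLOW(P) to itself — nothing new

The FOLLOW sets referred to above (computed the same way, to a fixed point):
  FOLLOW(D) = { $, ',', 'x' }

Taking the union: FOLLOW(P) = { $, ',', 'x' }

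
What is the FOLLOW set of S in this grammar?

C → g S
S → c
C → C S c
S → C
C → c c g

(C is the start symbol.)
To compute FOLLOW(S), find every occurrence of S on a right-hand side N → α S β: add FIRST(β) \ {ε}, and if β is empty or nullable also add FOLLOW(N). Iterate to a fixed point.

In C → g S: S is at the end, add FOLLOW(C)
In C → C S c: S is followed by c, add FIRST(c) \ {ε} = { 'c' }

The FOLLOW sets referred to above (computed the same way, to a fixed point):
  FOLLOW(C) = { $, 'c', 'g' }

Taking the union: FOLLOW(S) = { $, 'c', 'g' }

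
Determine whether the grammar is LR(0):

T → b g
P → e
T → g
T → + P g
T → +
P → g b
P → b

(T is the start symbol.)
No. Shift-reduce conflict between [T → + .] and [P → . b]

A grammar is LR(0) if no state in the canonical LR(0) collection has:
  - both a shift item (dot before a terminal) and a complete item (shift-reduce conflict), or
  - two or more complete items (reduce-reduce conflict; the accept item [T' → T .] counts as a complete item here).

Augment with T' → T and build the canonical LR(0) collection (I0 = CLOSURE({[T' → . T]}), then GOTO on every symbol after a dot until no new states appear). It has 12 states:
  I0: { [T → . + P g], [T → . +], [T → . b g], [T → . g], [T' → . T] }  — shift
  I1: { [P → . b], [P → . e], [P → . g b], [T → + . P g], [T → + .] }  — shift, reduce
  I2: { [T' → T .] }  — accept
  I3: { [T → b . g] }  — shift
  I4: { [T → g .] }  — reduce
  I5: { [T → b g .] }  — reduce
  I6: { [T → + P . g] }  — shift
  I7: { [P → b .] }  — reduce
  I8: { [P → e .] }  — reduce
  I9: { [P → g . b] }  — shift
  I10: { [P → g b .] }  — reduce
  I11: { [T → + P g .] }  — reduce

Conflict in state I1:
  Shift-reduce conflict between [T → + .] and [P → . b]
So the grammar is NOT LR(0).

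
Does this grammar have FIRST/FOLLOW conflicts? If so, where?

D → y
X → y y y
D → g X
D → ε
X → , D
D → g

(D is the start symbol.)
A FIRST/FOLLOW conflict occurs when a non-terminal N has a nullable alternative N → β (β ⇒* ε) and another alternative N → α with FIRST(α) ∩ FOLLOW(N) ≠ ∅: on such a lookahead the parser cannot decide between expanding α and letting N vanish via β.

Nullable non-terminals: D.

D: nullable alternative(s) D → ε; FOLLOW(D) = { $ }
  D → y: FIRST \ {ε} = { 'y' } — disjoint from FOLLOW(D)
  D → g X: FIRST \ {ε} = { 'g' } — disjoint from FOLLOW(D)
  D → ε: FIRST \ {ε} = { } — this is the only nullable alternative, skip
  D → g: FIRST \ {ε} = { 'g' } — disjoint from FOLLOW(D)

X has no nullable alternative, so no FIRST/FOLLOW check is needed there.

No FIRST/FOLLOW conflicts found.

Answer: No FIRST/FOLLOW conflicts.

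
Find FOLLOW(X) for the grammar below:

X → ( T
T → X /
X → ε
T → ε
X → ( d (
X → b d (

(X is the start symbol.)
X is the start symbol, so $ ∈ FOLLOW(X).
In T → X /: X is followed by '/', add FIRST('/') \ {ε} = { '/' }

Taking the union: FOLLOW(X) = { $, '/' }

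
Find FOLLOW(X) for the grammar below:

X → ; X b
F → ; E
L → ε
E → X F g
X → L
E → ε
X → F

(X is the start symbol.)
{ $, ';', 'b' }

X is the start symbol, so $ ∈ FOLLOW(X).
In X → ; X b: X is followed by b, add FIRST(b) \ {ε} = { 'b' }
In E → X F g: X is followed by F g, add FIRST(F g) \ {ε} = { ';' }

Taking the union: FOLLOW(X) = { $, ';', 'b' }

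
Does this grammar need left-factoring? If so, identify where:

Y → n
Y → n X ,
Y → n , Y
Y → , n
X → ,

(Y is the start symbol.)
Yes, Y has productions with common prefix 'n'

Left-factoring is needed when two productions for the same non-terminal
share a common prefix on the right-hand side.

Productions for Y:
  Y → n
  Y → n X ,
  Y → n , Y
  Y → , n

Found common prefix 'n' in productions for Y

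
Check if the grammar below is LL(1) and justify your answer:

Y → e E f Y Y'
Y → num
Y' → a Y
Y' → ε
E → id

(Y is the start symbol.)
No. Predict set conflict for Y': { 'a' }

A grammar is LL(1) if for each non-terminal N with multiple productions, the predict sets of those productions are pairwise disjoint, where PREDICT(N → α) = (FIRST(α) \ {ε}) ∪ (FOLLOW(N) if α ⇒* ε).

Relevant sets:
  FOLLOW(Y') = { $, 'a' }

For Y:
  PREDICT(Y → e E f Y Y') = { 'e' }
  PREDICT(Y → num) = { 'num' }
For Y':
  PREDICT(Y' → a Y) = { 'a' }
  PREDICT(Y' → ε) = { $, 'a' }
E has a single production, so nothing to check there.

Conflict found: Predict set conflict for Y': { 'a' }
The grammar is NOT LL(1).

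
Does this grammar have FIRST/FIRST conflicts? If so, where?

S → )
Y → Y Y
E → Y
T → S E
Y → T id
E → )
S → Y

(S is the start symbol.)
Yes. S → ')' / S → Y on { ')' }; Y → Y Y / Y → T id on { ')' }; E → Y / E → ')' on { ')' }

A FIRST/FIRST conflict occurs when two productions N → α and N → β for the same non-terminal have FIRST(α) ∩ FIRST(β) ≠ ∅ (with ε ∈ FIRST of a nullable right-hand side, so two nullable alternatives also conflict).

FIRST sets of the non-terminals at (or reachable through a nullable prefix from) the front of some alternative:
  FIRST(Y) = { ')' }
  FIRST(T) = { ')' }

Productions for S:
  S → ): FIRST = { ')' }
  S → Y: FIRST = { ')' }
Productions for Y:
  Y → Y Y: FIRST = { ')' }
  Y → T id: FIRST = { ')' }
Productions for E:
  E → Y: FIRST = { ')' }
  E → ): FIRST = { ')' }
T has only one production, so no FIRST/FIRST conflict is possible there.

Conflict for S: S → ) and S → Y
  Overlap: { ')' }
Conflict for Y: Y → Y Y and Y → T id
  Overlap: { ')' }
Conflict for E: E → Y and E → )
  Overlap: { ')' }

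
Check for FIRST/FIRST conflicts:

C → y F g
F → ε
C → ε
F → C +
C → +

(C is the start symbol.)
No FIRST/FIRST conflicts.

A FIRST/FIRST conflict occurs when two productions N → α and N → β for the same non-terminal have FIRST(α) ∩ FIRST(β) ≠ ∅ (with ε ∈ FIRST of a nullable right-hand side, so two nullable alternatives also conflict).

FIRST sets of the non-terminals at (or reachable through a nullable prefix from) the front of some alternative:
  FIRST(C) = { '+', 'y', ε }

Productions for C:
  C → y F g: FIRST = { 'y' }
  C → ε: FIRST = { ε }
  C → +: FIRST = { '+' }
Productions for F:
  F → ε: FIRST = { ε }
  F → C +: FIRST = { '+', 'y' }

All alternatives of each non-terminal have pairwise disjoint FIRST sets.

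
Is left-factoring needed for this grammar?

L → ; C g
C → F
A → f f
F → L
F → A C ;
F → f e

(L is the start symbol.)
Left-factoring is needed when two productions for the same non-terminal
share a common prefix on the right-hand side.

Productions for F:
  F → L
  F → A C ;
  F → f e

No common prefixes found.

Answer: No, left-factoring is not needed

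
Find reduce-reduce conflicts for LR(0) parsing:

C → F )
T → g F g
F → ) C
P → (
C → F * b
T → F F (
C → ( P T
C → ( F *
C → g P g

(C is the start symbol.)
No reduce-reduce conflicts

A reduce-reduce conflict occurs when an LR(0) state has two complete items [A → α .] and [B → β .] — both call for a reduction, and with no lookahead the parser cannot choose between them.

Augment with C' → C and build the canonical LR(0) collection (I0 = CLOSURE({[C' → . C]}), then GOTO on every symbol after a dot until no new states appear). It has 23 states:
  I0: { [C → . ( F *], [C → . ( P T], [C → . F )], [C → . F * b], [C → . g P g], [C' → . C], [F → . ) C] }  — shift
  I1: { [C → ( . F *], [C → ( . P T], [F → . ) C], [P → . (] }  — shift
  I2: { [C → . ( F *], [C → . ( P T], [C → . F )], [C → . F * b], [C → . g P g], [F → ) . C], [F → . ) C] }  — shift
  I3: { [C' → C .] }  — accept
  I4: { [C → F . )], [C → F . * b] }  — shift
  I5: { [C → g . P g], [P → . (] }  — shift
  I6: { [P → ( .] }  — reduce
  I7: { [C → g P . g] }  — shift
  I8: { [C → g P g .] }  — reduce
  I9: { [C → F ) .] }  — reduce
  I10: { [C → F * . b] }  — shift
  I11: { [C → F * b .] }  — reduce
  I12: { [F → ) C .] }  — reduce
  I13: { [C → ( F . *] }  — shift
  I14: { [C → ( P . T], [F → . ) C], [T → . F F (], [T → . g F g] }  — shift
  I15: { [F → . ) C], [T → F . F (] }  — shift
  I16: { [C → ( P T .] }  — reduce
  I17: { [F → . ) C], [T → g . F g] }  — shift
  I18: { [T → g F . g] }  — shift
  I19: { [T → g F g .] }  — reduce
  I20: { [T → F F . (] }  — shift
  I21: { [T → F F ( .] }  — reduce
  I22: { [C → ( F * .] }  — reduce

No state contains more than one complete item.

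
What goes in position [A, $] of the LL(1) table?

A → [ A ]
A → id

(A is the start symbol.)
Empty (error entry)

To find M[A, $], we find productions for A where $ is in the predict set (PREDICT(N → α) = (FIRST(α) \ {ε}) ∪ (FOLLOW(N) if α ⇒* ε)).

A → [ A ]: PREDICT = { '[' }
A → id: PREDICT = { 'id' }

M[A, $] is empty (no production applies)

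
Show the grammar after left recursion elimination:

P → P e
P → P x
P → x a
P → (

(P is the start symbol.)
P → x a P'
P → ( P'
P' → e P'
P' → x P'
P' → ε

P is directly left-recursive. The standard transformation for
  A → A α₁ | ... | A α_m | β₁ | ... | β_n
is
  A  → β₁ A' | ... | β_n A'
  A' → α₁ A' | ... | α_m A' | ε

P → x a becomes P → x a P'
P → ( becomes P → ( P'
P → P e becomes P' → e P'
P → P x becomes P' → x P'
Add P' → ε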